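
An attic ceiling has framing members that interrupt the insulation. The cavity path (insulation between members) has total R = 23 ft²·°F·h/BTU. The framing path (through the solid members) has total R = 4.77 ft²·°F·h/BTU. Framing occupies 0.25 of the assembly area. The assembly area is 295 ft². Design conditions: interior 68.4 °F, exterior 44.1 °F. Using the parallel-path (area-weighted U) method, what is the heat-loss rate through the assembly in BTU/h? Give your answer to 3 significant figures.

U_eff = 0.75/23 + 0.25/4.77 = 0.03261 + 0.05241 = 0.08502
R_eff = 1/U_eff = 11.76 ft²·°F·h/BTU
Q = 295 × (68.4 − 44.1) / 11.76 = 609.5 BTU/h

609 BTU/h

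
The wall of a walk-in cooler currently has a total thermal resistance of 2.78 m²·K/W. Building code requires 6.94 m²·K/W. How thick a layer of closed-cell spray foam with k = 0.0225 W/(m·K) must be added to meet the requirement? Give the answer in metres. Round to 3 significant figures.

ΔR = 6.94 − 2.78 = 4.16 m²·K/W
L = ΔR × k = 4.16 × 0.0225 = 0.0936 m

0.0936 m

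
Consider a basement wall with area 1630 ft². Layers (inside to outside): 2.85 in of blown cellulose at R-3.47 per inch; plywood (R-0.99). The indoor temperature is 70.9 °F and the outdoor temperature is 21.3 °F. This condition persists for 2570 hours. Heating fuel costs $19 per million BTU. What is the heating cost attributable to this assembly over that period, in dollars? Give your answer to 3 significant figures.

2.85 × 3.47 = 9.89
R_total = 9.89 + 0.99 = 10.88 ft²·°F·h/BTU
Q = 1630 × (70.9 − 21.3) / 10.88 = 7431 BTU/h
E = 7431 × 2570 = 19100000 BTU
Cost = 19100000/10⁶ × 19 = $362.9

363 dollars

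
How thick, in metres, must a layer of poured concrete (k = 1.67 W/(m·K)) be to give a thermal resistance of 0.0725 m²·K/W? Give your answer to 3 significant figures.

L = R·k = 0.0725 × 1.67 = 0.1211 m

0.121 m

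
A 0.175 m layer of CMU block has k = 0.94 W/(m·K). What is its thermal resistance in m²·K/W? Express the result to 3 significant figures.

R = L/k = 0.175/0.94 = 0.1862 m²·K/W

0.186 m²·K/W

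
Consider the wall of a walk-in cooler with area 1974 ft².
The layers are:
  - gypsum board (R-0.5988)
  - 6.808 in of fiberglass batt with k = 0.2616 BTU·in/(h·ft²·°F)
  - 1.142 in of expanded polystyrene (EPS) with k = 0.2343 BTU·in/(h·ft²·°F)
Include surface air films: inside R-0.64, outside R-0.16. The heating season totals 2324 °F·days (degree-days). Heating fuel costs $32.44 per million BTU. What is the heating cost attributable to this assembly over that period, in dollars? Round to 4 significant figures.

110.6 dollars

6.808/0.2616 = 26.024
1.142/0.2343 = 4.8741
R_total = 0.64 + 0.5988 + 26.024 + 4.8741 + 0.16 = 32.297 ft²·°F·h/BTU
E = A × HDD × 24 / R = 1974 × 2324 × 24 / 32.297 = 3409000 BTU
Cost = 3409000/10⁶ × 32.44 = $110.59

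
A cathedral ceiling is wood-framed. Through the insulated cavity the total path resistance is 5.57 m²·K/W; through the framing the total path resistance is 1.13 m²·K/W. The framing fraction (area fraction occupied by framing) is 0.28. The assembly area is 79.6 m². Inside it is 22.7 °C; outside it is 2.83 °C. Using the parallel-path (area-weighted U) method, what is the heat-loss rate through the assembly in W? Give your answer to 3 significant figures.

596 W

U_eff = 0.72/5.57 + 0.28/1.13 = 0.1293 + 0.2478 = 0.3771
R_eff = 1/U_eff = 2.652 m²·K/W
Q = 79.6 × (22.7 − 2.83) / 2.652 = 596.4 W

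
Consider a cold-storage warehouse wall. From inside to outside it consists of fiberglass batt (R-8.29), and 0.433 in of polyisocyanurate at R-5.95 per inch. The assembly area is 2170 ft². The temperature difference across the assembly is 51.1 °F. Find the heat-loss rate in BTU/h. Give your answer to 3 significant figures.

10200 BTU/h

0.433 × 5.95 = 2.576
R_total = 8.29 + 2.576 = 10.87 ft²·°F·h/BTU
Q = A·ΔT/R = 2170 × 51.1 / 10.87 = 10200 BTU/h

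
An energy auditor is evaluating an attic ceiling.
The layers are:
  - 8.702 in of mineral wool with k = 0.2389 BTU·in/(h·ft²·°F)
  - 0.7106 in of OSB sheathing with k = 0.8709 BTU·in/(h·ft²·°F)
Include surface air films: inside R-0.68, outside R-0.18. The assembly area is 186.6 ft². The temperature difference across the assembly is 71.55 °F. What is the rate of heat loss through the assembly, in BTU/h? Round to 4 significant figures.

8.702/0.2389 = 36.425
0.7106/0.8709 = 0.81594
R_total = 0.68 + 36.425 + 0.81594 + 0.18 = 38.101 ft²·°F·h/BTU
Q = A·ΔT/R = 186.6 × 71.55 / 38.101 = 350.41 BTU/h

350.4 BTU/h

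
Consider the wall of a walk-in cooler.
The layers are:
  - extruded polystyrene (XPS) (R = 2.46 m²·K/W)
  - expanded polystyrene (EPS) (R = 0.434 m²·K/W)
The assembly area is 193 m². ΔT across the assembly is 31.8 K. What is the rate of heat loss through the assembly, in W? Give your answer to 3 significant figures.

2120 W

R_total = 2.46 + 0.434 = 2.894 m²·K/W
Q = A·ΔT/R = 193 × 31.8 / 2.894 = 2121 W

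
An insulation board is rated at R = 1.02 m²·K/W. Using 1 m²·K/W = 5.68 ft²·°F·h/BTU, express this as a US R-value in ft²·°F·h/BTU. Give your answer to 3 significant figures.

R_US = 1.02 × 5.68 = 5.794

5.79 ft²·°F·h/BTU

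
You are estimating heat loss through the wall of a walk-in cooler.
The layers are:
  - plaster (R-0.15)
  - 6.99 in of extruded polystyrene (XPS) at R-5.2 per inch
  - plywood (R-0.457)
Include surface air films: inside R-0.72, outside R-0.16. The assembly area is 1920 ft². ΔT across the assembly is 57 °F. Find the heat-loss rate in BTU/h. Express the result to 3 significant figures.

2890 BTU/h

6.99 × 5.2 = 36.35
R_total = 0.72 + 0.15 + 36.35 + 0.457 + 0.16 = 37.84 ft²·°F·h/BTU
Q = A·ΔT/R = 1920 × 57 / 37.84 = 2893 BTU/h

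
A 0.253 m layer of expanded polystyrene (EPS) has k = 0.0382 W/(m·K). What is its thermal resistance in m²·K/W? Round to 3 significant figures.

6.62 m²·K/W

R = L/k = 0.253/0.0382 = 6.623 m²·K/W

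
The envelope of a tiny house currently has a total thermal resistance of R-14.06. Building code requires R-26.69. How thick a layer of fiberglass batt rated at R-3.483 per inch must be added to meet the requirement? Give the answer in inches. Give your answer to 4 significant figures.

ΔR = 26.69 − 14.06 = 12.63 ft²·°F·h/BTU
L = ΔR / (R/in) = 12.63/3.483 = 3.6262 in

3.626 in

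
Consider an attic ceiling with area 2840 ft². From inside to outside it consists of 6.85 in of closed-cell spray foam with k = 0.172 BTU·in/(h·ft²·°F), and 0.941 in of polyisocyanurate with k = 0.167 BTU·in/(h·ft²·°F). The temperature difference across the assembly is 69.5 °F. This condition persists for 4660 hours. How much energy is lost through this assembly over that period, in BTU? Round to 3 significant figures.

20200000 BTU

6.85/0.172 = 39.83
0.941/0.167 = 5.635
R_total = 39.83 + 5.635 = 45.46 ft²·°F·h/BTU
Q = 2840 × 69.5 / 45.46 = 4342 BTU/h
E = 4342 × 4660 = 20230000 BTU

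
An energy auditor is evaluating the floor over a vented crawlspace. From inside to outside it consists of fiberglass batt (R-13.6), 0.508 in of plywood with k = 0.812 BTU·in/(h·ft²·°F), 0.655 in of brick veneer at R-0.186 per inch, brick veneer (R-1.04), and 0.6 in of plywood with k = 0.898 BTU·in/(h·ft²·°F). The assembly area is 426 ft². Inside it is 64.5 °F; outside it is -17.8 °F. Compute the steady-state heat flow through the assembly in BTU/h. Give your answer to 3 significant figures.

0.508/0.812 = 0.6256
0.655 × 0.186 = 0.1218
0.6/0.898 = 0.6682
R_total = 13.6 + 0.6256 + 0.1218 + 1.04 + 0.6682 = 16.06 ft²·°F·h/BTU
Q = A·ΔT/R = 426 × (64.5 − (-17.8)) / 16.06 = 2184 BTU/h

2180 BTU/h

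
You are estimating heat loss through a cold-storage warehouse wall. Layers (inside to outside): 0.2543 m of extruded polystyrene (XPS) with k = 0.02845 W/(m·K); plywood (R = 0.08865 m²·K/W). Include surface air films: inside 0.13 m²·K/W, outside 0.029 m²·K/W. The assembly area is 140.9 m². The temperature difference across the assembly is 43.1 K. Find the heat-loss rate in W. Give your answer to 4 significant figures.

661.1 W

0.2543/0.02845 = 8.9385
R_total = 0.13 + 8.9385 + 0.08865 + 0.029 = 9.1861 m²·K/W
Q = A·ΔT/R = 140.9 × 43.1 / 9.1861 = 661.08 W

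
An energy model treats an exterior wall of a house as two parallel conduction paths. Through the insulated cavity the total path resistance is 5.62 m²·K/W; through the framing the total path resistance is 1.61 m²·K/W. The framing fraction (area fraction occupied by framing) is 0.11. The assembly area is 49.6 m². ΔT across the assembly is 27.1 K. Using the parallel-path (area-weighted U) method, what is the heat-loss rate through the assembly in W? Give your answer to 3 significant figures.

305 W

U_eff = 0.89/5.62 + 0.11/1.61 = 0.1584 + 0.06832 = 0.2267
R_eff = 1/U_eff = 4.411 m²·K/W
Q = 49.6 × 27.1 / 4.411 = 304.7 W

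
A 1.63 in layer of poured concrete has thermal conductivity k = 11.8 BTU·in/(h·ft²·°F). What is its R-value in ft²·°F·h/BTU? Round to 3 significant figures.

0.138 ft²·°F·h/BTU

R = L/k = 1.63/11.8 = 0.1381 ft²·°F·h/BTU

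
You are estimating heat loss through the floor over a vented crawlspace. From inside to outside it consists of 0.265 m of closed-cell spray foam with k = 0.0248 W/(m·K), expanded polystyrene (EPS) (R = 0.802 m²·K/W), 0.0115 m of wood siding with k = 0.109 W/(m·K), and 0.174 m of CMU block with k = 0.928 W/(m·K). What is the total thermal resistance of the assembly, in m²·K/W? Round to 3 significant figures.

0.265/0.0248 = 10.69
0.0115/0.109 = 0.1055
0.174/0.928 = 0.1875
R_total = 10.69 + 0.802 + 0.1055 + 0.1875 = 11.78 m²·K/W

11.8 m²·K/W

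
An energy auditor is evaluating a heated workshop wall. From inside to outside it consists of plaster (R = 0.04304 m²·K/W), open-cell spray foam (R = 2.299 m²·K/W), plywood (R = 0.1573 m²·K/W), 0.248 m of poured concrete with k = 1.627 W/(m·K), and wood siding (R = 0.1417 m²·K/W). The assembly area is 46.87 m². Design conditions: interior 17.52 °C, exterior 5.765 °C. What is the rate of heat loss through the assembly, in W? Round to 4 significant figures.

197.2 W

0.248/1.627 = 0.15243
R_total = 0.04304 + 2.299 + 0.1573 + 0.15243 + 0.1417 = 2.7935 m²·K/W
Q = A·ΔT/R = 46.87 × (17.52 − 5.765) / 2.7935 = 197.23 W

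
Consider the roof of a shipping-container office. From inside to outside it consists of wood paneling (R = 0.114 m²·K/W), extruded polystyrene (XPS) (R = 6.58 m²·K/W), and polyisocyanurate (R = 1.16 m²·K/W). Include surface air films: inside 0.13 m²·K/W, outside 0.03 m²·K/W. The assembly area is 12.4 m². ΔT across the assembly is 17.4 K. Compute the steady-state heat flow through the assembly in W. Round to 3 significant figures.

26.9 W

R_total = 0.13 + 0.114 + 6.58 + 1.16 + 0.03 = 8.014 m²·K/W
Q = A·ΔT/R = 12.4 × 17.4 / 8.014 = 26.92 W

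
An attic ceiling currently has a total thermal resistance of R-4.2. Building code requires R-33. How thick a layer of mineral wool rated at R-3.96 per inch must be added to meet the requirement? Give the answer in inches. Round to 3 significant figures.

7.27 in

ΔR = 33 − 4.2 = 28.8 ft²·°F·h/BTU
L = ΔR / (R/in) = 28.8/3.96 = 7.273 in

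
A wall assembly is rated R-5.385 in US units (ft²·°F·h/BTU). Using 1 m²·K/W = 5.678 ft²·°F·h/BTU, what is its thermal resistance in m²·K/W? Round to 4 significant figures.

R_SI = 5.385/5.678 = 0.9484

0.9484 m²·K/W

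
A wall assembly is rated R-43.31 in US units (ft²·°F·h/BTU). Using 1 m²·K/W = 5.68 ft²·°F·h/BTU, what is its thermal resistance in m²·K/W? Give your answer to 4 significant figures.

R_SI = 43.31/5.68 = 7.625

7.625 m²·K/W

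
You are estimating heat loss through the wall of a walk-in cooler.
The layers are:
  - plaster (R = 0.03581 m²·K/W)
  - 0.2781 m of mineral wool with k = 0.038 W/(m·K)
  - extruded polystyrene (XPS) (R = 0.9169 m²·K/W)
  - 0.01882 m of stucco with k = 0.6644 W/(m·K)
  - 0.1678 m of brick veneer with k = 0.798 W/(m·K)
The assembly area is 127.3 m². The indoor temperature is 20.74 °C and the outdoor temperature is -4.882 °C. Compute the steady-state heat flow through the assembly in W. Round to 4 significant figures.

0.2781/0.038 = 7.3184
0.01882/0.6644 = 0.028326
0.1678/0.798 = 0.21028
R_total = 0.03581 + 7.3184 + 0.9169 + 0.028326 + 0.21028 = 8.5097 m²·K/W
Q = A·ΔT/R = 127.3 × (20.74 − (-4.882)) / 8.5097 = 383.29 W

383.3 W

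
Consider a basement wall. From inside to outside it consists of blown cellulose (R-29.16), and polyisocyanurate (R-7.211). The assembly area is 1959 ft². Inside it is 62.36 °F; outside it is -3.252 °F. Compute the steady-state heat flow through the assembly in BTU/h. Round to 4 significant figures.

3534 BTU/h

R_total = 29.16 + 7.211 = 36.371 ft²·°F·h/BTU
Q = A·ΔT/R = 1959 × (62.36 − (-3.252)) / 36.371 = 3534 BTU/h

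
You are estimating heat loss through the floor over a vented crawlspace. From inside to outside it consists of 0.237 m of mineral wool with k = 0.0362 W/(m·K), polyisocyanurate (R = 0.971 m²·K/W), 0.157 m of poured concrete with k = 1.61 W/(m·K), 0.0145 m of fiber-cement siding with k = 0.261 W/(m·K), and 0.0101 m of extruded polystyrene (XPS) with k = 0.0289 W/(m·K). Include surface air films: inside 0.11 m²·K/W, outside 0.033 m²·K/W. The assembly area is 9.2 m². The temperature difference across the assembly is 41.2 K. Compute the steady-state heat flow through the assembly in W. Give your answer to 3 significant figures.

0.237/0.0362 = 6.547
0.157/1.61 = 0.09752
0.0145/0.261 = 0.05556
0.0101/0.0289 = 0.3495
R_total = 0.11 + 6.547 + 0.971 + 0.09752 + 0.05556 + 0.3495 + 0.033 = 8.164 m²·K/W
Q = A·ΔT/R = 9.2 × 41.2 / 8.164 = 46.43 W

46.4 W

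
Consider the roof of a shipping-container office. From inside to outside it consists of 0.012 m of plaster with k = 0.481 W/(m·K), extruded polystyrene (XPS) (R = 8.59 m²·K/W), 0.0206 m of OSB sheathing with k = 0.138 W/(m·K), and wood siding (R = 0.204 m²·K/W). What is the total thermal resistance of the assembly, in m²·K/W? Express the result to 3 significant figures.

0.012/0.481 = 0.02495
0.0206/0.138 = 0.1493
R_total = 0.02495 + 8.59 + 0.1493 + 0.204 = 8.968 m²·K/W

8.97 m²·K/W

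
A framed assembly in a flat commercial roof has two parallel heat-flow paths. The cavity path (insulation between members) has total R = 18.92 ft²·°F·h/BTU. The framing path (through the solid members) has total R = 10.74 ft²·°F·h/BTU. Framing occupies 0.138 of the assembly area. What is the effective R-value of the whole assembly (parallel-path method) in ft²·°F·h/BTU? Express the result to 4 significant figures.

U_eff = 0.862/18.92 + 0.138/10.74 = 0.04556 + 0.012849 = 0.058409
R_eff = 1/U_eff = 17.121 ft²·°F·h/BTU

17.12 ft²·°F·h/BTU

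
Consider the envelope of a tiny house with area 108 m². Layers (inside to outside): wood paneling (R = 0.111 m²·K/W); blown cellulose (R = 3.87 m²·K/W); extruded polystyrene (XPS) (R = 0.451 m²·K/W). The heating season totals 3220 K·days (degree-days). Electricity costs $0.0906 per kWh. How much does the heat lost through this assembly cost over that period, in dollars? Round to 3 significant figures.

R_total = 0.111 + 3.87 + 0.451 = 4.432 m²·K/W
E = A × HDD × 24 / R / 1000 = 108 × 3220 × 24 / 4.432 / 1000 = 1883 kWh
Cost = 1883 × 0.0906 = $170.6

171 dollars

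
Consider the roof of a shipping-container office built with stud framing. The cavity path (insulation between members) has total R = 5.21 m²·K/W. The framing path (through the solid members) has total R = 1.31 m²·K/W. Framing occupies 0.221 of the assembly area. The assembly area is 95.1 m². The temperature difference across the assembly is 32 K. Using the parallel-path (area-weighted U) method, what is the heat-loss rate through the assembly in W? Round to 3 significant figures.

U_eff = 0.779/5.21 + 0.221/1.31 = 0.1495 + 0.1687 = 0.3182
R_eff = 1/U_eff = 3.142 m²·K/W
Q = 95.1 × 32 / 3.142 = 968.4 W

968 W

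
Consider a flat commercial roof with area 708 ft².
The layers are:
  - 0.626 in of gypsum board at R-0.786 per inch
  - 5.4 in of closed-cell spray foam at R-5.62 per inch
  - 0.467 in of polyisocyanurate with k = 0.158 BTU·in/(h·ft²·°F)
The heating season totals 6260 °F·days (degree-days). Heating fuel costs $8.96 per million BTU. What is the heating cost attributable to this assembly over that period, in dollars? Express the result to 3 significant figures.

28.2 dollars

0.626 × 0.786 = 0.492
5.4 × 5.62 = 30.35
0.467/0.158 = 2.956
R_total = 0.492 + 30.35 + 2.956 = 33.8 ft²·°F·h/BTU
E = A × HDD × 24 / R = 708 × 6260 × 24 / 33.8 = 3147000 BTU
Cost = 3147000/10⁶ × 8.96 = $28.2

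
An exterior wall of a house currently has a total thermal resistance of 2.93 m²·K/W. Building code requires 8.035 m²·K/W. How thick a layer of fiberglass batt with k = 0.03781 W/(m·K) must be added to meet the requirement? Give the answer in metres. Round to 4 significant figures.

0.1930 m

ΔR = 8.035 − 2.93 = 5.105 m²·K/W
L = ΔR × k = 5.105 × 0.03781 = 0.19302 m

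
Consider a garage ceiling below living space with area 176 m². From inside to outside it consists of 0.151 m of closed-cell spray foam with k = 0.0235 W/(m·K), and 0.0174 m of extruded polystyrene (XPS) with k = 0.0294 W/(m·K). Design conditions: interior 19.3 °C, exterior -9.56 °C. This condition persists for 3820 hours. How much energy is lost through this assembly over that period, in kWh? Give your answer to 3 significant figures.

2770 kWh

0.151/0.0235 = 6.426
0.0174/0.0294 = 0.5918
R_total = 6.426 + 0.5918 = 7.017 m²·K/W
Q = 176 × (19.3 − (-9.56)) / 7.017 = 723.8 W
E = 723.8 W × 3820 h / 1000 = 2765 kWh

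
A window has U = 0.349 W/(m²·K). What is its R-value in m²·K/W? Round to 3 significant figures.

R = 1/U = 1/0.349 = 2.865

2.87 m²·K/W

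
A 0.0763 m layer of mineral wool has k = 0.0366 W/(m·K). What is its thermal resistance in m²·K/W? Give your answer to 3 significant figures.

2.08 m²·K/W

R = L/k = 0.0763/0.0366 = 2.085 m²·K/W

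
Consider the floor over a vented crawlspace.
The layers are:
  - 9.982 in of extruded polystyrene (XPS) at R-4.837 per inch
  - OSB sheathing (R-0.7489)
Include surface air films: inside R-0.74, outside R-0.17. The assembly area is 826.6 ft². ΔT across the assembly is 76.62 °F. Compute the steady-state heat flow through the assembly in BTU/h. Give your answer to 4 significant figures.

9.982 × 4.837 = 48.283
R_total = 0.74 + 48.283 + 0.7489 + 0.17 = 49.942 ft²·°F·h/BTU
Q = A·ΔT/R = 826.6 × 76.62 / 49.942 = 1268.2 BTU/h

1268 BTU/h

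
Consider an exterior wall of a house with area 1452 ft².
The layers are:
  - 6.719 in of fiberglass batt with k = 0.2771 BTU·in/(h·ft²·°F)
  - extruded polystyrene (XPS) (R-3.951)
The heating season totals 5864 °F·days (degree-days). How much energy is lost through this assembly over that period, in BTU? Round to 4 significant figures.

7247000 BTU

6.719/0.2771 = 24.248
R_total = 24.248 + 3.951 = 28.199 ft²·°F·h/BTU
E = A × HDD × 24 / R = 1452 × 5864 × 24 / 28.199 = 7246800 BTU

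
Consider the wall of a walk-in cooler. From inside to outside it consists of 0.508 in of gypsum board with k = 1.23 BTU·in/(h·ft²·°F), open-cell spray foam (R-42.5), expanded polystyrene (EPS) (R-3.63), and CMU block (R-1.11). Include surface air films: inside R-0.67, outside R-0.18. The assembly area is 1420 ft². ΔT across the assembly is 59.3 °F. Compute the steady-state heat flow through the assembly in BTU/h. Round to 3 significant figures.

1740 BTU/h

0.508/1.23 = 0.413
R_total = 0.67 + 0.413 + 42.5 + 3.63 + 1.11 + 0.18 = 48.5 ft²·°F·h/BTU
Q = A·ΔT/R = 1420 × 59.3 / 48.5 = 1736 BTU/h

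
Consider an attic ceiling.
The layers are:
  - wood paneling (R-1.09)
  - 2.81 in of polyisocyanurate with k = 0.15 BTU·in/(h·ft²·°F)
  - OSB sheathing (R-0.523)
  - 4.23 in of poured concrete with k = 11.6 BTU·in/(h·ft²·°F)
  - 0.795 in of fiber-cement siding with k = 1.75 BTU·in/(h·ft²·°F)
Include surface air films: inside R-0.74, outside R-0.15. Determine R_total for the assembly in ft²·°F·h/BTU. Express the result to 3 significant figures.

22.1 ft²·°F·h/BTU

2.81/0.15 = 18.73
4.23/11.6 = 0.3647
0.795/1.75 = 0.4543
R_total = 0.74 + 1.09 + 18.73 + 0.523 + 0.3647 + 0.4543 + 0.15 = 22.06 ft²·°F·h/BTU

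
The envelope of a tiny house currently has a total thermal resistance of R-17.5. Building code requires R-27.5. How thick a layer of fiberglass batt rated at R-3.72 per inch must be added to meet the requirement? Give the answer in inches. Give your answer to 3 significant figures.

ΔR = 27.5 − 17.5 = 10 ft²·°F·h/BTU
L = ΔR / (R/in) = 10/3.72 = 2.688 in

2.69 in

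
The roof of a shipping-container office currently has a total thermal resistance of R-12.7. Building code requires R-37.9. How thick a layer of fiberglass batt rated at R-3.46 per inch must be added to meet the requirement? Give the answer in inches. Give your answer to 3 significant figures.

7.28 in

ΔR = 37.9 − 12.7 = 25.2 ft²·°F·h/BTU
L = ΔR / (R/in) = 25.2/3.46 = 7.283 in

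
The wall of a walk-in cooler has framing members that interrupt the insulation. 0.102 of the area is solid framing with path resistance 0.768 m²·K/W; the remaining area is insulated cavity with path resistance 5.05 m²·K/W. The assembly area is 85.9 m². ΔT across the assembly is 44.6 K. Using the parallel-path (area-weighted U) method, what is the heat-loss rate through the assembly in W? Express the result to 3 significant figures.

1190 W

U_eff = 0.898/5.05 + 0.102/0.768 = 0.1778 + 0.1328 = 0.3106
R_eff = 1/U_eff = 3.219 m²·K/W
Q = 85.9 × 44.6 / 3.219 = 1190 W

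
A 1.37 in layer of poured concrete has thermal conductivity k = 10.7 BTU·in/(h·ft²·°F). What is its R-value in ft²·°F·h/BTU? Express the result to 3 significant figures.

R = L/k = 1.37/10.7 = 0.128 ft²·°F·h/BTU

0.128 ft²·°F·h/BTU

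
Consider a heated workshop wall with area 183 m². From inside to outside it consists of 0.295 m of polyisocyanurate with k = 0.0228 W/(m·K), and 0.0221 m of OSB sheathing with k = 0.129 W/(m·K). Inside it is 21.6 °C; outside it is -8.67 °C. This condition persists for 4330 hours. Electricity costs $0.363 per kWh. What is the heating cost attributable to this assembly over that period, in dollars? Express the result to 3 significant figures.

0.295/0.0228 = 12.94
0.0221/0.129 = 0.1713
R_total = 12.94 + 0.1713 = 13.11 m²·K/W
Q = 183 × (21.6 − (-8.67)) / 13.11 = 422.5 W
E = 422.5 W × 4330 h / 1000 = 1830 kWh
Cost = 1830 × 0.363 = $664.1

664 dollars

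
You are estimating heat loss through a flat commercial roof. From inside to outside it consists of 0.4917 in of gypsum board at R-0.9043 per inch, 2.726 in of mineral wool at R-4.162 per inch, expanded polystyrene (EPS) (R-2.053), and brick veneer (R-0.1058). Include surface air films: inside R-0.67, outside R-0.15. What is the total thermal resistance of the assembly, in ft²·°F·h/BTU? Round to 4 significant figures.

14.77 ft²·°F·h/BTU

0.4917 × 0.9043 = 0.44464
2.726 × 4.162 = 11.346
R_total = 0.67 + 0.44464 + 11.346 + 2.053 + 0.1058 + 0.15 = 14.769 ft²·°F·h/BTU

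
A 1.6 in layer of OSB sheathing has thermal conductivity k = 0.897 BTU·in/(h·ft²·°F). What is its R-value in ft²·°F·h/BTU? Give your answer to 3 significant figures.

1.78 ft²·°F·h/BTU

R = L/k = 1.6/0.897 = 1.784 ft²·°F·h/BTU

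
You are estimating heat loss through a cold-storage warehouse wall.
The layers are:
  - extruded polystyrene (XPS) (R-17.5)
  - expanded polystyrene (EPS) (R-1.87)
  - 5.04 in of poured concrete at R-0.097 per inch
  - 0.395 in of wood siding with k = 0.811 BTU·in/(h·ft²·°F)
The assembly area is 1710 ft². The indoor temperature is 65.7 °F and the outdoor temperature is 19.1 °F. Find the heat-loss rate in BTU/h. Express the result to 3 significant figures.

3920 BTU/h

5.04 × 0.097 = 0.4889
0.395/0.811 = 0.4871
R_total = 17.5 + 1.87 + 0.4889 + 0.4871 = 20.35 ft²·°F·h/BTU
Q = A·ΔT/R = 1710 × (65.7 − 19.1) / 20.35 = 3917 BTU/h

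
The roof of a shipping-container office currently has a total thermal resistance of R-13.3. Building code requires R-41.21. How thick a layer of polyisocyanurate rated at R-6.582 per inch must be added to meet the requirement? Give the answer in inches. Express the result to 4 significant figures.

4.240 in

ΔR = 41.21 − 13.3 = 27.91 ft²·°F·h/BTU
L = ΔR / (R/in) = 27.91/6.582 = 4.2404 in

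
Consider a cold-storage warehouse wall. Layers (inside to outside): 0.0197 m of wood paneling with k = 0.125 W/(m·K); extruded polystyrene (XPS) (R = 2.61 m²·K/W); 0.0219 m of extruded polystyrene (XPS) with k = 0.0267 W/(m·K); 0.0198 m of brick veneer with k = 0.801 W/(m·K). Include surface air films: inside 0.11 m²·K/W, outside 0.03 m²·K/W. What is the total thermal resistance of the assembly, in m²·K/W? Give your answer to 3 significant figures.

0.0197/0.125 = 0.1576
0.0219/0.0267 = 0.8202
0.0198/0.801 = 0.02472
R_total = 0.11 + 0.1576 + 2.61 + 0.8202 + 0.02472 + 0.03 = 3.753 m²·K/W

3.75 m²·K/W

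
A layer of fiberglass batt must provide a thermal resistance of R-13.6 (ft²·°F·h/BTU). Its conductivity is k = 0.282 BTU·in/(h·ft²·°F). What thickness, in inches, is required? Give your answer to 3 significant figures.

L = R × k = 13.6 × 0.282 = 3.835 in

3.84 in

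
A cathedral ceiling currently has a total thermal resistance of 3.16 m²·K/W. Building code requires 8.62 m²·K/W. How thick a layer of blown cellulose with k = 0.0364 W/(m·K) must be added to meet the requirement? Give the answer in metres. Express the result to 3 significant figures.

ΔR = 8.62 − 3.16 = 5.46 m²·K/W
L = ΔR × k = 5.46 × 0.0364 = 0.1987 m

0.199 m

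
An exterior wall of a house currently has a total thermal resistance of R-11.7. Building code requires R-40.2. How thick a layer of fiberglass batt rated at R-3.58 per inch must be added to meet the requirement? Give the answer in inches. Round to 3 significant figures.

ΔR = 40.2 − 11.7 = 28.5 ft²·°F·h/BTU
L = ΔR / (R/in) = 28.5/3.58 = 7.961 in

7.96 in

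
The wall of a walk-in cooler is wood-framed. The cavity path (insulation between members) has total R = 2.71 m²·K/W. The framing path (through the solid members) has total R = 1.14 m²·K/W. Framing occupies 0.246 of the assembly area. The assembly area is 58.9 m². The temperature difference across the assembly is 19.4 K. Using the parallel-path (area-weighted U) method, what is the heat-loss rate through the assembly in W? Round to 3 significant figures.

U_eff = 0.754/2.71 + 0.246/1.14 = 0.2782 + 0.2158 = 0.494
R_eff = 1/U_eff = 2.024 m²·K/W
Q = 58.9 × 19.4 / 2.024 = 564.5 W

564 W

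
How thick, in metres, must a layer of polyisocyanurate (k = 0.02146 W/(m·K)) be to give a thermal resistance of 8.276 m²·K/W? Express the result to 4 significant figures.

0.1776 m

L = R·k = 8.276 × 0.02146 = 0.1776 m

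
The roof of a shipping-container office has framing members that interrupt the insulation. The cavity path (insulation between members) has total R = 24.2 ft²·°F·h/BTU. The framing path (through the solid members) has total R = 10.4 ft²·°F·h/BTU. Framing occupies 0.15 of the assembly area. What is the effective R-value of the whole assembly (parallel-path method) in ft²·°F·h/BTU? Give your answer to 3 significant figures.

U_eff = 0.85/24.2 + 0.15/10.4 = 0.03512 + 0.01442 = 0.04955
R_eff = 1/U_eff = 20.18 ft²·°F·h/BTU

20.2 ft²·°F·h/BTU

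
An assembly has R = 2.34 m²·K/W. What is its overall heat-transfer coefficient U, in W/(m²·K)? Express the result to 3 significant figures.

U = 1/R = 1/2.34 = 0.4274

0.427 W/(m²·K)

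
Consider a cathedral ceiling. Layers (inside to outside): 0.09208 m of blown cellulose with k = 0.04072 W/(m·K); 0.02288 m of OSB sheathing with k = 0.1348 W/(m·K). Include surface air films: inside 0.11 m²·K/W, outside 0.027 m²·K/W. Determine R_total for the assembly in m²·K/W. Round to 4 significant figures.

0.09208/0.04072 = 2.2613
0.02288/0.1348 = 0.16973
R_total = 0.11 + 2.2613 + 0.16973 + 0.027 = 2.568 m²·K/W

2.568 m²·K/W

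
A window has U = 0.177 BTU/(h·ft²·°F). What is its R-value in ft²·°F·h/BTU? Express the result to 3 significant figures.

R = 1/U = 1/0.177 = 5.65

5.65 ft²·°F·h/BTU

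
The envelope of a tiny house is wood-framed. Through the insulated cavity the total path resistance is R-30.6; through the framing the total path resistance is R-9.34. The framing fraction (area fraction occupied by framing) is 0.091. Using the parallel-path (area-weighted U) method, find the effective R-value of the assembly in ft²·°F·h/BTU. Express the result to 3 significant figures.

U_eff = 0.909/30.6 + 0.091/9.34 = 0.02971 + 0.009743 = 0.03945
R_eff = 1/U_eff = 25.35 ft²·°F·h/BTU

25.3 ft²·°F·h/BTU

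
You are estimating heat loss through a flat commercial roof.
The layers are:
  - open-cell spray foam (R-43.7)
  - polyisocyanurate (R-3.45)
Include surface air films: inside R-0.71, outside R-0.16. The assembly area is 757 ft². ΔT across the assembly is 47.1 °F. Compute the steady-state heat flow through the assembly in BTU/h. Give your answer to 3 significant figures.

R_total = 0.71 + 43.7 + 3.45 + 0.16 = 48.02 ft²·°F·h/BTU
Q = A·ΔT/R = 757 × 47.1 / 48.02 = 742.5 BTU/h

742 BTU/h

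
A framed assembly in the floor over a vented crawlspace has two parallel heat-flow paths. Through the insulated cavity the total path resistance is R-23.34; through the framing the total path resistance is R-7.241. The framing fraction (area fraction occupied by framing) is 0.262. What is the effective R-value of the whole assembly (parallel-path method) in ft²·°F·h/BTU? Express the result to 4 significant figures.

14.75 ft²·°F·h/BTU

U_eff = 0.738/23.34 + 0.262/7.241 = 0.03162 + 0.036183 = 0.067802
R_eff = 1/U_eff = 14.749 ft²·°F·h/BTU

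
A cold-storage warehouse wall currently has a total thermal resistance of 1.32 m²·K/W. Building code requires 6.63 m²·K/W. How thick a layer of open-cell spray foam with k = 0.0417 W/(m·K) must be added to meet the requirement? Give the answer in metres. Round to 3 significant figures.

ΔR = 6.63 − 1.32 = 5.31 m²·K/W
L = ΔR × k = 5.31 × 0.0417 = 0.2214 m

0.221 m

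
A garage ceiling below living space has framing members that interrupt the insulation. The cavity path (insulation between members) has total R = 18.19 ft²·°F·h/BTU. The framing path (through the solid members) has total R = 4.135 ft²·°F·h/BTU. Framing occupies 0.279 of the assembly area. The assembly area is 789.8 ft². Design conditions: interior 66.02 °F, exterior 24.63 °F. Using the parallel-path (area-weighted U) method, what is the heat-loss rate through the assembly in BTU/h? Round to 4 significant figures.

U_eff = 0.721/18.19 + 0.279/4.135 = 0.039637 + 0.067473 = 0.10711
R_eff = 1/U_eff = 9.3362 ft²·°F·h/BTU
Q = 789.8 × (66.02 − 24.63) / 9.3362 = 3501.4 BTU/h

3501 BTU/h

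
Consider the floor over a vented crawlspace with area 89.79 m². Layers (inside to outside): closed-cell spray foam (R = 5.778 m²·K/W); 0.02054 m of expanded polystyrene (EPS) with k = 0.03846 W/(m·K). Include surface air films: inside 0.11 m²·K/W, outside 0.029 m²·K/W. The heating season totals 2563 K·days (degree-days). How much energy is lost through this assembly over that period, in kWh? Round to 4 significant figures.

856.2 kWh

0.02054/0.03846 = 0.53406
R_total = 0.11 + 5.778 + 0.53406 + 0.029 = 6.4511 m²·K/W
E = A × HDD × 24 / R / 1000 = 89.79 × 2563 × 24 / 6.4511 / 1000 = 856.16 kWh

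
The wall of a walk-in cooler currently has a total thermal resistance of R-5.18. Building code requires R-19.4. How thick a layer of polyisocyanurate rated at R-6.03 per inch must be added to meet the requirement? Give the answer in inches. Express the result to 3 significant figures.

ΔR = 19.4 − 5.18 = 14.22 ft²·°F·h/BTU
L = ΔR / (R/in) = 14.22/6.03 = 2.358 in

2.36 in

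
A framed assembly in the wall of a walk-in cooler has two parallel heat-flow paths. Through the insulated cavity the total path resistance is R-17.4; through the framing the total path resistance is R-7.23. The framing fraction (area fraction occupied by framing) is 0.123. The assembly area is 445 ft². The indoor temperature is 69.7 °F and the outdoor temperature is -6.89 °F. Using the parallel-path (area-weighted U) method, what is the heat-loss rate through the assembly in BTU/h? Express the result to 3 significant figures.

U_eff = 0.877/17.4 + 0.123/7.23 = 0.0504 + 0.01701 = 0.06741
R_eff = 1/U_eff = 14.83 ft²·°F·h/BTU
Q = 445 × (69.7 − (-6.89)) / 14.83 = 2298 BTU/h

2300 BTU/h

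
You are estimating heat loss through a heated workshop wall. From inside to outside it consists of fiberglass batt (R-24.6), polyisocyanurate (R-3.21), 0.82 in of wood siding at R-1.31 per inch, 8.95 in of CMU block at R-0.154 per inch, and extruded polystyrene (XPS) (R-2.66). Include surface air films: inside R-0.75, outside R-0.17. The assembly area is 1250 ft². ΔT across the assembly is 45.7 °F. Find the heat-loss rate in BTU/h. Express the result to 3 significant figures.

1690 BTU/h

0.82 × 1.31 = 1.074
8.95 × 0.154 = 1.378
R_total = 0.75 + 24.6 + 3.21 + 1.074 + 1.378 + 2.66 + 0.17 = 33.84 ft²·°F·h/BTU
Q = A·ΔT/R = 1250 × 45.7 / 33.84 = 1688 BTU/h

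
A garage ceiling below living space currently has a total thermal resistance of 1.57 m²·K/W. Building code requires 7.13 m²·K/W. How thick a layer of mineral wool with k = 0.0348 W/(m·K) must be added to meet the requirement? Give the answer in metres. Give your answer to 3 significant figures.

0.193 m

ΔR = 7.13 − 1.57 = 5.56 m²·K/W
L = ΔR × k = 5.56 × 0.0348 = 0.1935 m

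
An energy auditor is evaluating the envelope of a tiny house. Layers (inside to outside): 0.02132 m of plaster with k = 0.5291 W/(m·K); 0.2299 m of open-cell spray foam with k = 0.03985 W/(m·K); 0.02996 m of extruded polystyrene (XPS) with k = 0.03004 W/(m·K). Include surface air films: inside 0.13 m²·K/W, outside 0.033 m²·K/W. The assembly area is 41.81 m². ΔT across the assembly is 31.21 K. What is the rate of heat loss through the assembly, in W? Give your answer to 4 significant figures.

0.02132/0.5291 = 0.040295
0.2299/0.03985 = 5.7691
0.02996/0.03004 = 0.99734
R_total = 0.13 + 0.040295 + 5.7691 + 0.99734 + 0.033 = 6.9698 m²·K/W
Q = A·ΔT/R = 41.81 × 31.21 / 6.9698 = 187.22 W

187.2 W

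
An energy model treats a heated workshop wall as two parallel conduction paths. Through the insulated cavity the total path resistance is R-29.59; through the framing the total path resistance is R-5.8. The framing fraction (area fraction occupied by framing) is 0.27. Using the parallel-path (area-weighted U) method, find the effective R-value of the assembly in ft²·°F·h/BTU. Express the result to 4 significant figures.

U_eff = 0.73/29.59 + 0.27/5.8 = 0.02467 + 0.046552 = 0.071222
R_eff = 1/U_eff = 14.041 ft²·°F·h/BTU

14.04 ft²·°F·h/BTU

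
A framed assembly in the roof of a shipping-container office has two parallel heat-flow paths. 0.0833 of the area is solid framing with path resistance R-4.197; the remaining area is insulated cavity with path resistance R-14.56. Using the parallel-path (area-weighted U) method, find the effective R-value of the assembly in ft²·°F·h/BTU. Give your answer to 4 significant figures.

U_eff = 0.9167/14.56 + 0.0833/4.197 = 0.06296 + 0.019848 = 0.082808
R_eff = 1/U_eff = 12.076 ft²·°F·h/BTU

12.08 ft²·°F·h/BTU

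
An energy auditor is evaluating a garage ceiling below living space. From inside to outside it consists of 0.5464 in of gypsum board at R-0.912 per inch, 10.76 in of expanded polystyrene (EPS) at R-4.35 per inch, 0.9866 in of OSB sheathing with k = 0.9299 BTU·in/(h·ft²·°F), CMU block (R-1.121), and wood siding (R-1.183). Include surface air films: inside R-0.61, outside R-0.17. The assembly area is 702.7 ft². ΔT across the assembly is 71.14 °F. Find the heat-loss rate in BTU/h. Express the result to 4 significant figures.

971.6 BTU/h

0.5464 × 0.912 = 0.49832
10.76 × 4.35 = 46.806
0.9866/0.9299 = 1.061
R_total = 0.61 + 0.49832 + 46.806 + 1.061 + 1.121 + 1.183 + 0.17 = 51.449 ft²·°F·h/BTU
Q = A·ΔT/R = 702.7 × 71.14 / 51.449 = 971.64 BTU/h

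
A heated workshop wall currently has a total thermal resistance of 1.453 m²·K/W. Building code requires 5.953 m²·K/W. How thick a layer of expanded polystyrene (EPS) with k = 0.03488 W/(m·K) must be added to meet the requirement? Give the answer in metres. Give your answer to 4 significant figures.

ΔR = 5.953 − 1.453 = 4.5 m²·K/W
L = ΔR × k = 4.5 × 0.03488 = 0.15696 m

0.1570 m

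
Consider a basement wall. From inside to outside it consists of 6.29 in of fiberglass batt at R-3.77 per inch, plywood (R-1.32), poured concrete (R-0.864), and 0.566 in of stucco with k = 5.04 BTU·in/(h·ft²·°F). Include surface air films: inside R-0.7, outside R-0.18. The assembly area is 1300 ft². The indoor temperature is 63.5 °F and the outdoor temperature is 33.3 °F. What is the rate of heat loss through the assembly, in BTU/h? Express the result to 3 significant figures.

1460 BTU/h

6.29 × 3.77 = 23.71
0.566/5.04 = 0.1123
R_total = 0.7 + 23.71 + 1.32 + 0.864 + 0.1123 + 0.18 = 26.89 ft²·°F·h/BTU
Q = A·ΔT/R = 1300 × (63.5 − 33.3) / 26.89 = 1460 BTU/h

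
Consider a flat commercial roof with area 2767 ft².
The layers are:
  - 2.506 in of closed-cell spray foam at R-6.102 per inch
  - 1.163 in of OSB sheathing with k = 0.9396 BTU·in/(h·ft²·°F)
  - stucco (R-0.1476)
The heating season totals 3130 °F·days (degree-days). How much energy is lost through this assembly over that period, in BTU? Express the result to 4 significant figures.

12460000 BTU

2.506 × 6.102 = 15.292
1.163/0.9396 = 1.2378
R_total = 15.292 + 1.2378 + 0.1476 = 16.677 ft²·°F·h/BTU
E = A × HDD × 24 / R = 2767 × 3130 × 24 / 16.677 = 12464000 BTU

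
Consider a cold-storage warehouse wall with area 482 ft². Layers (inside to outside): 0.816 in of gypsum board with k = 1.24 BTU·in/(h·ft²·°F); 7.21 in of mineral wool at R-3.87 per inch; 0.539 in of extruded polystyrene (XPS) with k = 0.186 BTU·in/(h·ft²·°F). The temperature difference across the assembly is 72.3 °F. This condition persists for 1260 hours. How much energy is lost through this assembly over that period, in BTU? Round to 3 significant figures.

0.816/1.24 = 0.6581
7.21 × 3.87 = 27.9
0.539/0.186 = 2.898
R_total = 0.6581 + 27.9 + 2.898 = 31.46 ft²·°F·h/BTU
Q = 482 × 72.3 / 31.46 = 1108 BTU/h
E = 1108 × 1260 = 1396000 BTU

1400000 BTU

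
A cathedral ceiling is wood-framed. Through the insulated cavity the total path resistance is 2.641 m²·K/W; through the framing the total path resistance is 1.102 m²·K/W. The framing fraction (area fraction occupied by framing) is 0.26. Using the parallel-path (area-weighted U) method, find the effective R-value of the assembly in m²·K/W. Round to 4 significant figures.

U_eff = 0.74/2.641 + 0.26/1.102 = 0.2802 + 0.23593 = 0.51613
R_eff = 1/U_eff = 1.9375 m²·K/W

1.937 m²·K/W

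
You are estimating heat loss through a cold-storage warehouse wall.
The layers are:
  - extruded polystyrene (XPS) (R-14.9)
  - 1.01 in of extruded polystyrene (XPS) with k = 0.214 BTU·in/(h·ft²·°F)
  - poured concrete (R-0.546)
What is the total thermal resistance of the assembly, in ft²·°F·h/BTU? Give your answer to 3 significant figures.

1.01/0.214 = 4.72
R_total = 14.9 + 4.72 + 0.546 = 20.17 ft²·°F·h/BTU

20.2 ft²·°F·h/BTU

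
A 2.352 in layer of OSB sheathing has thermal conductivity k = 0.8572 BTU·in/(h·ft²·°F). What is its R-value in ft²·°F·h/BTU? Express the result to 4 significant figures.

2.744 ft²·°F·h/BTU

R = L/k = 2.352/0.8572 = 2.7438 ft²·°F·h/BTU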